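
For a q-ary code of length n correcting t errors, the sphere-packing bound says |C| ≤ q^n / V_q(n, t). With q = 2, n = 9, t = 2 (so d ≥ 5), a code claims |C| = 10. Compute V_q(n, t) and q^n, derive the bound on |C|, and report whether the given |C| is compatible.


V_q(n, t) = 46, q^n = 512, Hamming bound = 11, |C| = 10 ≤ bound (satisfied).

Step 1: Compute V_q(n, t) = Σ_{j=0}^2 C(n, j) (q−1)^j.
  j = 0: C(9,0)·(1)^0 = 1·1 = 1.
  j = 1: C(9,1)·(1)^1 = 9·1 = 9.
  j = 2: C(9,2)·(1)^2 = 36·1 = 36.
  V_q(n, t) = 1 + 9 + 36 = 46.
Step 2: q^n = 2^9 = 512.
Step 3: Hamming bound ⌊q^n / V_q(n,t)⌋ = ⌊512/46⌋ = 11.
Step 4: Compare |C| = 10 to 11: satisfied.
The claimed |C| lies below the Hamming bound.


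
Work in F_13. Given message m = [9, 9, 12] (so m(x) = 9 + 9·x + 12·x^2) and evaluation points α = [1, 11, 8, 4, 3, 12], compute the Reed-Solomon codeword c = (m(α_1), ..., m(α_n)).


c = [4, 0, 4, 3, 1, 12]

Message polynomial: m(x) = 9 + 9·x + 12·x^2 (mod 13).
For each evaluation point α_i, compute m(α_i) mod 13:
  α_1 = 1: Horner steps 12 → 8 → 4, so m(1) = 4.
  α_2 = 11: Horner steps 12 → 11 → 0, so m(11) = 0.
  α_3 = 8: Horner steps 12 → 1 → 4, so m(8) = 4.
  α_4 = 4: Horner steps 12 → 5 → 3, so m(4) = 3.
  α_5 = 3: Horner steps 12 → 6 → 1, so m(3) = 1.
  α_6 = 12: Horner steps 12 → 10 → 12, so m(12) = 12.
Codeword c = [4, 0, 4, 3, 1, 12] ∈ F_13^6.


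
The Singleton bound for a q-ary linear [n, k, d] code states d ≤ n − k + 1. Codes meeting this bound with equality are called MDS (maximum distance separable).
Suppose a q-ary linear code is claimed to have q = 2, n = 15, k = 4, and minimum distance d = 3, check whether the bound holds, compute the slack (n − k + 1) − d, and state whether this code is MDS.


Singleton RHS = n − k + 1 = 12, slack = 9, bound satisfied, not MDS.

Singleton bound: d ≤ n − k + 1.
Here n = 15, k = 4, so n − k + 1 = 12.
Given d = 3, check d ≤ 12: YES.
Slack = (n − k + 1) − d = 9.
The code is NOT MDS (slack = 9 > 0).
Description: the claimed parameters are [15, 4, 3]_2; such a code would be non-MDS.


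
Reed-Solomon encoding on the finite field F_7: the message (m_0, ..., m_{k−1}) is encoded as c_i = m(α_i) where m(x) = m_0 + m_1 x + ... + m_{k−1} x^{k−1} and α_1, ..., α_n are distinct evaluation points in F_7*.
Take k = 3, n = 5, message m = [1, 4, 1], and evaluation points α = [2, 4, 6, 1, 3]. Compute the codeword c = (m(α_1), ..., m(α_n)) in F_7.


c = [6, 5, 5, 6, 1]

Message polynomial: m(x) = 1 + 4·x + 1·x^2 (mod 7).
For each evaluation point α_i, compute m(α_i) mod 7:
  α_1 = 2: Horner steps 1 → 6 → 6, so m(2) = 6.
  α_2 = 4: Horner steps 1 → 1 → 5, so m(4) = 5.
  α_3 = 6: Horner steps 1 → 3 → 5, so m(6) = 5.
  α_4 = 1: Horner steps 1 → 5 → 6, so m(1) = 6.
  α_5 = 3: Horner steps 1 → 0 → 1, so m(3) = 1.
Codeword c = [6, 5, 5, 6, 1] ∈ F_7^5.


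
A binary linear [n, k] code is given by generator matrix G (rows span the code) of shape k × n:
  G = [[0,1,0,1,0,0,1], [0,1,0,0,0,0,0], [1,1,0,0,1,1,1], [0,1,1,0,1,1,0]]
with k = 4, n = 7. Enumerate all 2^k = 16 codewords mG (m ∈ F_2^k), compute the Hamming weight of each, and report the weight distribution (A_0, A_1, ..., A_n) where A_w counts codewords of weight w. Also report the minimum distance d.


Weight distribution: A_0 = 1, A_1 = 1, A_2 = 1, A_3 = 4, A_4 = 5, A_5 = 3, A_6 = 1. Minimum distance d = 1.

Enumerate all 2^4 = 16 messages m ∈ F_2^4.
For each, compute codeword c = mG in F_2^7, then tally its weight.
  m = 0000 → c = 0000000, weight = 0.
  m = 1000 → c = 0101001, weight = 3.
  m = 0100 → c = 0100000, weight = 1.
  m = 1100 → c = 0001001, weight = 2.
  m = 0010 → c = 1100111, weight = 5.
  m = 1010 → c = 1001110, weight = 4.
  m = 0110 → c = 1000111, weight = 4.
  m = 1110 → c = 1101110, weight = 5.
  m = 0001 → c = 0110110, weight = 4.
  m = 1001 → c = 0011111, weight = 5.
  m = 0101 → c = 0010110, weight = 3.
  m = 1101 → c = 0111111, weight = 6.
  m = 0011 → c = 1010001, weight = 3.
  m = 1011 → c = 1111000, weight = 4.
  m = 0111 → c = 1110001, weight = 4.
  m = 1111 → c = 1011000, weight = 3.
Tally weights:
  weight 0: 1 codewords.
  weight 1: 1 codewords.
  weight 2: 1 codewords.
  weight 3: 4 codewords.
  weight 4: 5 codewords.
  weight 5: 3 codewords.
  weight 6: 1 codewords.
Minimum distance d = smallest w > 0 with A_w > 0 = 1.
Sanity: Σ A_w = 16 = 2^4 = 16 ✓.


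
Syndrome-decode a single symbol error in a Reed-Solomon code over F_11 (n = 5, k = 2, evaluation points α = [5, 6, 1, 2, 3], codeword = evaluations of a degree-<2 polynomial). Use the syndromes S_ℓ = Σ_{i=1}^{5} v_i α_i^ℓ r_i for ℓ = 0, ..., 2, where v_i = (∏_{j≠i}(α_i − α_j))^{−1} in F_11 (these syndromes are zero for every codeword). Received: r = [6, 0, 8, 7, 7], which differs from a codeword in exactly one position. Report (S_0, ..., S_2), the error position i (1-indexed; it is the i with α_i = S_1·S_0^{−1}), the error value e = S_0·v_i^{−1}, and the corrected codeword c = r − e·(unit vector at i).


S = (6, 1, 2), error at position 4, error magnitude e = 5, c = [6, 0, 8, 2, 7].

Step 1: column multipliers v_i = (∏_{j≠i}(α_i − α_j))^{−1} mod 11.
  i = 1 (α = 5): (5−6)(5−1)(5−2)(5−3) = (−1)·4·3·2 = −24 ≡ 9, so v_1 = 9^{−1} = 5 (mod 11).
  i = 2 (α = 6): (6−5)(6−1)(6−2)(6−3) = 1·5·4·3 = 60 ≡ 5, so v_2 = 5^{−1} = 9 (mod 11).
  i = 3 (α = 1): (1−5)(1−6)(1−2)(1−3) = (−4)·(−5)·(−1)·(−2) = 40 ≡ 7, so v_3 = 7^{−1} = 8 (mod 11).
  i = 4 (α = 2): (2−5)(2−6)(2−1)(2−3) = (−3)·(−4)·1·(−1) = −12 ≡ 10, so v_4 = 10^{−1} = 10 (mod 11).
  i = 5 (α = 3): (3−5)(3−6)(3−1)(3−2) = (−2)·(−3)·2·1 = 12 ≡ 1, so v_5 = 1^{−1} = 1 (mod 11).
  v = [5, 9, 8, 10, 1].
Step 2: syndromes of r = [6, 0, 8, 7, 7] (all sums mod 11).
  S_0 = Σ v_i r_i = 5·6 + 9·0 + 8·8 + 10·7 + 1·7 = 171 ≡ 6.
  S_1 = Σ v_i α_i r_i = 5·5·6 + 9·6·0 + 8·1·8 + 10·2·7 + 1·3·7 = 375 ≡ 1.
  α_i^2 mod 11 = [3, 3, 1, 4, 9].
  S_2 = Σ v_i α_i^2 r_i = 5·3·6 + 9·3·0 + 8·1·8 + 10·4·7 + 1·9·7 = 497 ≡ 2.
  S = (6, 1, 2) ≠ 0, so r is not a codeword (an error is present).
Step 3: locate the error. For a single error e at position i, S_ℓ = v_i·e·α_i^ℓ, so α_err = S_1/S_0.
  S_0^{−1} = 6^{−1} = 2 (mod 11), so α_err = 1·2 = 2 ≡ 2 = α_4. Error position i = 4.
  Consistency check: S_2/S_1 = 2·1 = 2 ≡ 2 = α_err ✓ (single-error assumption holds).
Step 4: error magnitude e = S_0/v_4 = S_0·∏_{j≠4}(α_4 − α_j) = 6·10 = 60 ≡ 5 (mod 11).
Step 5: correct position 4: c_4 = r_4 − e = 7 − 5 ≡ 2 (mod 11). Hence c = [6, 0, 8, 2, 7].
  Check: interpolating c through the α_i gives m(x) = 3 + 5·x (degree < 2) with m(α_i) = c_i for every i, so c is indeed a codeword.


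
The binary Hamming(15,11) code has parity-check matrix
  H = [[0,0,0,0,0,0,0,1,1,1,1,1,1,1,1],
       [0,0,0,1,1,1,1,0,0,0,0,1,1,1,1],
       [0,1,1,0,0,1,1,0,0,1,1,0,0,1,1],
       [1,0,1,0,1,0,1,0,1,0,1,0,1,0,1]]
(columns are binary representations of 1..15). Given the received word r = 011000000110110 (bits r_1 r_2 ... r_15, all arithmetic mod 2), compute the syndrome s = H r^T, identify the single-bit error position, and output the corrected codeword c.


s = (0, 0, 1, 1)^T, error position = 3, corrected codeword c = 010000000110110

Compute s = H r^T mod 2 one row at a time:
  s_1 = 0 + 0 + 1 + 1 + 0 + 1 + 1 + 0 = 4 ≡ 0 (mod 2).
  s_2 = 0 + 0 + 0 + 0 + 0 + 1 + 1 + 0 = 2 ≡ 0 (mod 2).
  s_3 = 1 + 1 + 0 + 0 + 1 + 1 + 1 + 0 = 5 ≡ 1 (mod 2).
  s_4 = 0 + 1 + 0 + 0 + 0 + 1 + 1 + 0 = 3 ≡ 1 (mod 2).
s = (0, 0, 1, 1)^T — this equals column 3 of H (binary 0011), so error is at position 3.
Correct: flip bit 3 of r = 011000000110110 to get c = 010000000110110.


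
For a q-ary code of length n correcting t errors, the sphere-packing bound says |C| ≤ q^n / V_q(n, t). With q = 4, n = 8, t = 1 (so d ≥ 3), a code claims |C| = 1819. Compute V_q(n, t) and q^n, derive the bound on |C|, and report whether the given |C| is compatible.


V_q(n, t) = 25, q^n = 65536, Hamming bound = 2621, |C| = 1819 ≤ bound (satisfied).

Step 1: Compute V_q(n, t) = Σ_{j=0}^1 C(n, j) (q−1)^j.
  j = 0: C(8,0)·(3)^0 = 1·1 = 1.
  j = 1: C(8,1)·(3)^1 = 8·3 = 24.
  V_q(n, t) = 1 + 24 = 25.
Step 2: q^n = 4^8 = 65536.
Step 3: Hamming bound ⌊q^n / V_q(n,t)⌋ = ⌊65536/25⌋ = 2621.
Step 4: Compare |C| = 1819 to 2621: satisfied.
The claimed |C| lies below the Hamming bound.


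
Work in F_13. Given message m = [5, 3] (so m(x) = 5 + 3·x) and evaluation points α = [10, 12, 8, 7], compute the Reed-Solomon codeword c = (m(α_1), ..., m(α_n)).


c = [9, 2, 3, 0]

Message polynomial: m(x) = 5 + 3·x (mod 13).
For each evaluation point α_i, compute m(α_i) mod 13:
  α_1 = 10: Horner steps 3 → 9, so m(10) = 9.
  α_2 = 12: Horner steps 3 → 2, so m(12) = 2.
  α_3 = 8: Horner steps 3 → 3, so m(8) = 3.
  α_4 = 7: Horner steps 3 → 0, so m(7) = 0.
Codeword c = [9, 2, 3, 0] ∈ F_13^4.


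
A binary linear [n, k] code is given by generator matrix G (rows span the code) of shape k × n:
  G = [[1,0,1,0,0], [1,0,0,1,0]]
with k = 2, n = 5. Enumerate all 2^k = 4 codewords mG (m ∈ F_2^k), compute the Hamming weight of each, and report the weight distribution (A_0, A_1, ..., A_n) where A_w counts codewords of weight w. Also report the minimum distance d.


Weight distribution: A_0 = 1, A_2 = 3. Minimum distance d = 2.

Enumerate all 2^2 = 4 messages m ∈ F_2^2.
For each, compute codeword c = mG in F_2^5, then tally its weight.
  m = 00 → c = 00000, weight = 0.
  m = 10 → c = 10100, weight = 2.
  m = 01 → c = 10010, weight = 2.
  m = 11 → c = 00110, weight = 2.
Tally weights:
  weight 0: 1 codewords.
  weight 2: 3 codewords.
Minimum distance d = smallest w > 0 with A_w > 0 = 2.
Sanity: Σ A_w = 4 = 2^2 = 4 ✓.


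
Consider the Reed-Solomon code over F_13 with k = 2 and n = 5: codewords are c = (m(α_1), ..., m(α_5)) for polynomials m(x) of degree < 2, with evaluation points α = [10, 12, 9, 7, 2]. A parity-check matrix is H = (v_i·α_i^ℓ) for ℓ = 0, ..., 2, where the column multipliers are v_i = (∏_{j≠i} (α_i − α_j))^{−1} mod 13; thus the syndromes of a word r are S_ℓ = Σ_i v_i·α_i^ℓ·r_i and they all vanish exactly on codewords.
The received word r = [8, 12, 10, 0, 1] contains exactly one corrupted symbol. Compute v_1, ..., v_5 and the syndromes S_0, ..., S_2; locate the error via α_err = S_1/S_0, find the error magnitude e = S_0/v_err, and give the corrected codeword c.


S = (8, 2, 7), error at position 1, error magnitude e = 6, c = [2, 12, 10, 0, 1].

Step 1: column multipliers v_i = (∏_{j≠i}(α_i − α_j))^{−1} mod 13.
  i = 1 (α = 10): (10−12)(10−9)(10−7)(10−2) = (−2)·1·3·8 = −48 ≡ 4, so v_1 = 4^{−1} = 10 (mod 13).
  i = 2 (α = 12): (12−10)(12−9)(12−7)(12−2) = 2·3·5·10 = 300 ≡ 1, so v_2 = 1^{−1} = 1 (mod 13).
  i = 3 (α = 9): (9−10)(9−12)(9−7)(9−2) = (−1)·(−3)·2·7 = 42 ≡ 3, so v_3 = 3^{−1} = 9 (mod 13).
  i = 4 (α = 7): (7−10)(7−12)(7−9)(7−2) = (−3)·(−5)·(−2)·5 = −150 ≡ 6, so v_4 = 6^{−1} = 11 (mod 13).
  i = 5 (α = 2): (2−10)(2−12)(2−9)(2−7) = (−8)·(−10)·(−7)·(−5) = 2800 ≡ 5, so v_5 = 5^{−1} = 8 (mod 13).
  v = [10, 1, 9, 11, 8].
Step 2: syndromes of r = [8, 12, 10, 0, 1] (all sums mod 13).
  S_0 = Σ v_i r_i = 10·8 + 1·12 + 9·10 + 11·0 + 8·1 = 190 ≡ 8.
  S_1 = Σ v_i α_i r_i = 10·10·8 + 1·12·12 + 9·9·10 + 11·7·0 + 8·2·1 = 1770 ≡ 2.
  α_i^2 mod 13 = [9, 1, 3, 10, 4].
  S_2 = Σ v_i α_i^2 r_i = 10·9·8 + 1·1·12 + 9·3·10 + 11·10·0 + 8·4·1 = 1034 ≡ 7.
  S = (8, 2, 7) ≠ 0, so r is not a codeword (an error is present).
Step 3: locate the error. For a single error e at position i, S_ℓ = v_i·e·α_i^ℓ, so α_err = S_1/S_0.
  S_0^{−1} = 8^{−1} = 5 (mod 13), so α_err = 2·5 = 10 ≡ 10 = α_1. Error position i = 1.
  Consistency check: S_2/S_1 = 7·7 = 49 ≡ 10 = α_err ✓ (single-error assumption holds).
Step 4: error magnitude e = S_0/v_1 = S_0·∏_{j≠1}(α_1 − α_j) = 8·4 = 32 ≡ 6 (mod 13).
Step 5: correct position 1: c_1 = r_1 − e = 8 − 6 ≡ 2 (mod 13). Hence c = [2, 12, 10, 0, 1].
  Check: interpolating c through the α_i gives m(x) = 4 + 5·x (degree < 2) with m(α_i) = c_i for every i, so c is indeed a codeword.


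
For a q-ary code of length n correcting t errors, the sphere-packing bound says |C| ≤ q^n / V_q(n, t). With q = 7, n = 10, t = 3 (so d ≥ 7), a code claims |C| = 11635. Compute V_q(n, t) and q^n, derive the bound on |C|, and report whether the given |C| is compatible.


V_q(n, t) = 27601, q^n = 282475249, Hamming bound = 10234, |C| = 11635 > bound (violated).

Step 1: Compute V_q(n, t) = Σ_{j=0}^3 C(n, j) (q−1)^j.
  j = 0: C(10,0)·(6)^0 = 1·1 = 1.
  j = 1: C(10,1)·(6)^1 = 10·6 = 60.
  j = 2: C(10,2)·(6)^2 = 45·36 = 1620.
  j = 3: C(10,3)·(6)^3 = 120·216 = 25920.
  V_q(n, t) = 1 + 60 + 1620 + 25920 = 27601.
Step 2: q^n = 7^10 = 282475249.
Step 3: Hamming bound ⌊q^n / V_q(n,t)⌋ = ⌊282475249/27601⌋ = 10234.
Step 4: Compare |C| = 11635 to 10234: violated.
The claimed |C| lies above the Hamming bound, so no 7-ary code of length 10 with d ≥ 7 can have 11635 codewords.


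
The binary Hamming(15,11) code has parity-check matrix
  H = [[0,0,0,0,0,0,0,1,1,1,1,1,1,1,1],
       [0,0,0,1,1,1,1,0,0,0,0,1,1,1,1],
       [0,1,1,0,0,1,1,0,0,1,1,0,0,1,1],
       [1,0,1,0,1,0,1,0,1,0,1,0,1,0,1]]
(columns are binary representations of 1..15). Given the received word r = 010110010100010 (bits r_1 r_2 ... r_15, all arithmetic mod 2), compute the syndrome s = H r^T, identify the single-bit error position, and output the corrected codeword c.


s = (1, 1, 1, 1)^T, error position = 15, corrected codeword c = 010110010100011

Compute s = H r^T mod 2 one row at a time:
  s_1 = 1 + 0 + 1 + 0 + 0 + 0 + 1 + 0 = 3 ≡ 1 (mod 2).
  s_2 = 1 + 1 + 0 + 0 + 0 + 0 + 1 + 0 = 3 ≡ 1 (mod 2).
  s_3 = 1 + 0 + 0 + 0 + 1 + 0 + 1 + 0 = 3 ≡ 1 (mod 2).
  s_4 = 0 + 0 + 1 + 0 + 0 + 0 + 0 + 0 = 1 ≡ 1 (mod 2).
s = (1, 1, 1, 1)^T — this equals column 15 of H (binary 1111), so error is at position 15.
Correct: flip bit 15 of r = 010110010100010 to get c = 010110010100011.


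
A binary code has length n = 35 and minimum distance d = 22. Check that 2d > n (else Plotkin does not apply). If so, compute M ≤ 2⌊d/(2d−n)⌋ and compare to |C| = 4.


Plotkin bound M ≤ 4; given |C| = 4 ≤ bound (satisfied).

Check applicability: 2d = 44, n = 35.
2d − n = 9 > 0, so Plotkin applies.
Compute d/(2d−n) = 22/9 ≈ 2.4444.
⌊d/(2d−n)⌋ = 2.
Plotkin bound: M ≤ 2·2 = 4.
Given |C| = 4, check: satisfied.
This |C| is at the Plotkin bound.


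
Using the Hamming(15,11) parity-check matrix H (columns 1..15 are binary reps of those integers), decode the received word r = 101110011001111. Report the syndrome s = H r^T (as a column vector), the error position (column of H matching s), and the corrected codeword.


s = (0, 0, 1, 0)^T, error position = 2, corrected codeword c = 111110011001111

Compute s = H r^T mod 2 one row at a time:
  s_1 = 1 + 1 + 0 + 0 + 1 + 1 + 1 + 1 = 6 ≡ 0 (mod 2).
  s_2 = 1 + 1 + 0 + 0 + 1 + 1 + 1 + 1 = 6 ≡ 0 (mod 2).
  s_3 = 0 + 1 + 0 + 0 + 0 + 0 + 1 + 1 = 3 ≡ 1 (mod 2).
  s_4 = 1 + 1 + 1 + 0 + 1 + 0 + 1 + 1 = 6 ≡ 0 (mod 2).
s = (0, 0, 1, 0)^T — this equals column 2 of H (binary 0010), so error is at position 2.
Correct: flip bit 2 of r = 101110011001111 to get c = 111110011001111.


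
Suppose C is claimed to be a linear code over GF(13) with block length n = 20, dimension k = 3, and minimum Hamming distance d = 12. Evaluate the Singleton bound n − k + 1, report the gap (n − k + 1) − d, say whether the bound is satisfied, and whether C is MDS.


Singleton RHS = n − k + 1 = 18, slack = 6, bound satisfied, not MDS.

Singleton bound: d ≤ n − k + 1.
Here n = 20, k = 3, so n − k + 1 = 18.
Given d = 12, check d ≤ 18: YES.
Slack = (n − k + 1) − d = 6.
The code is NOT MDS (slack = 6 > 0).
Description: the claimed parameters are [20, 3, 12]_13; such a code would be non-MDS.


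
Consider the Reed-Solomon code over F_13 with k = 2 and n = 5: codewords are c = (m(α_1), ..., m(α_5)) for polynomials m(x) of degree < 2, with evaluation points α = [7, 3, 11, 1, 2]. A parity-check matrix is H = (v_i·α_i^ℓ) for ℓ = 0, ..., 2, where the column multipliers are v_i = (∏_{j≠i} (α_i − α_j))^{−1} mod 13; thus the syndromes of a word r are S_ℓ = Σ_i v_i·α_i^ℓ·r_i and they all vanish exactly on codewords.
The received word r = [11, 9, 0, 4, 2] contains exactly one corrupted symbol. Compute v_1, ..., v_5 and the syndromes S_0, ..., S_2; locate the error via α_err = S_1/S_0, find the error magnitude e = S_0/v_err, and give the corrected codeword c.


S = (3, 3, 3), error at position 4, error magnitude e = 9, c = [11, 9, 0, 8, 2].

Step 1: column multipliers v_i = (∏_{j≠i}(α_i − α_j))^{−1} mod 13.
  i = 1 (α = 7): (7−3)(7−11)(7−1)(7−2) = 4·(−4)·6·5 = −480 ≡ 1, so v_1 = 1^{−1} = 1 (mod 13).
  i = 2 (α = 3): (3−7)(3−11)(3−1)(3−2) = (−4)·(−8)·2·1 = 64 ≡ 12, so v_2 = 12^{−1} = 12 (mod 13).
  i = 3 (α = 11): (11−7)(11−3)(11−1)(11−2) = 4·8·10·9 = 2880 ≡ 7, so v_3 = 7^{−1} = 2 (mod 13).
  i = 4 (α = 1): (1−7)(1−3)(1−11)(1−2) = (−6)·(−2)·(−10)·(−1) = 120 ≡ 3, so v_4 = 3^{−1} = 9 (mod 13).
  i = 5 (α = 2): (2−7)(2−3)(2−11)(2−1) = (−5)·(−1)·(−9)·1 = −45 ≡ 7, so v_5 = 7^{−1} = 2 (mod 13).
  v = [1, 12, 2, 9, 2].
Step 2: syndromes of r = [11, 9, 0, 4, 2] (all sums mod 13).
  S_0 = Σ v_i r_i = 1·11 + 12·9 + 2·0 + 9·4 + 2·2 = 159 ≡ 3.
  S_1 = Σ v_i α_i r_i = 1·7·11 + 12·3·9 + 2·11·0 + 9·1·4 + 2·2·2 = 445 ≡ 3.
  α_i^2 mod 13 = [10, 9, 4, 1, 4].
  S_2 = Σ v_i α_i^2 r_i = 1·10·11 + 12·9·9 + 2·4·0 + 9·1·4 + 2·4·2 = 1134 ≡ 3.
  S = (3, 3, 3) ≠ 0, so r is not a codeword (an error is present).
Step 3: locate the error. For a single error e at position i, S_ℓ = v_i·e·α_i^ℓ, so α_err = S_1/S_0.
  S_0^{−1} = 3^{−1} = 9 (mod 13), so α_err = 3·9 = 27 ≡ 1 = α_4. Error position i = 4.
  Consistency check: S_2/S_1 = 3·9 = 27 ≡ 1 = α_err ✓ (single-error assumption holds).
Step 4: error magnitude e = S_0/v_4 = S_0·∏_{j≠4}(α_4 − α_j) = 3·3 = 9 ≡ 9 (mod 13).
Step 5: correct position 4: c_4 = r_4 − e = 4 − 9 ≡ 8 (mod 13). Hence c = [11, 9, 0, 8, 2].
  Check: interpolating c through the α_i gives m(x) = 1 + 7·x (degree < 2) with m(α_i) = c_i for every i, so c is indeed a codeword.


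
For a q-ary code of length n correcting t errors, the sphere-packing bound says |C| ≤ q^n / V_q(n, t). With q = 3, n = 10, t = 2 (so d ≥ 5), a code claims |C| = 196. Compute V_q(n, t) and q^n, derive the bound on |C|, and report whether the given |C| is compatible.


V_q(n, t) = 201, q^n = 59049, Hamming bound = 293, |C| = 196 ≤ bound (satisfied).

Step 1: Compute V_q(n, t) = Σ_{j=0}^2 C(n, j) (q−1)^j.
  j = 0: C(10,0)·(2)^0 = 1·1 = 1.
  j = 1: C(10,1)·(2)^1 = 10·2 = 20.
  j = 2: C(10,2)·(2)^2 = 45·4 = 180.
  V_q(n, t) = 1 + 20 + 180 = 201.
Step 2: q^n = 3^10 = 59049.
Step 3: Hamming bound ⌊q^n / V_q(n,t)⌋ = ⌊59049/201⌋ = 293.
Step 4: Compare |C| = 196 to 293: satisfied.
The claimed |C| lies below the Hamming bound.


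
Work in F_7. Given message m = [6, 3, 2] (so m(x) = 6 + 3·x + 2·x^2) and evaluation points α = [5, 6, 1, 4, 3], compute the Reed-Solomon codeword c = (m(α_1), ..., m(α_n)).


c = [1, 5, 4, 1, 5]

Message polynomial: m(x) = 6 + 3·x + 2·x^2 (mod 7).
For each evaluation point α_i, compute m(α_i) mod 7:
  α_1 = 5: Horner steps 2 → 6 → 1, so m(5) = 1.
  α_2 = 6: Horner steps 2 → 1 → 5, so m(6) = 5.
  α_3 = 1: Horner steps 2 → 5 → 4, so m(1) = 4.
  α_4 = 4: Horner steps 2 → 4 → 1, so m(4) = 1.
  α_5 = 3: Horner steps 2 → 2 → 5, so m(3) = 5.
Codeword c = [1, 5, 4, 1, 5] ∈ F_7^5.


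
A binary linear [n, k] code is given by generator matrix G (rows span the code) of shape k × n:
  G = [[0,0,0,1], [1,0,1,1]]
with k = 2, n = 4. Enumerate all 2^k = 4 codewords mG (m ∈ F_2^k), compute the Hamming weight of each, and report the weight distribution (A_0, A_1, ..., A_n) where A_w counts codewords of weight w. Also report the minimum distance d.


Weight distribution: A_0 = 1, A_1 = 1, A_2 = 1, A_3 = 1. Minimum distance d = 1.

Enumerate all 2^2 = 4 messages m ∈ F_2^2.
For each, compute codeword c = mG in F_2^4, then tally its weight.
  m = 00 → c = 0000, weight = 0.
  m = 10 → c = 0001, weight = 1.
  m = 01 → c = 1011, weight = 3.
  m = 11 → c = 1010, weight = 2.
Tally weights:
  weight 0: 1 codewords.
  weight 1: 1 codewords.
  weight 2: 1 codewords.
  weight 3: 1 codewords.
Minimum distance d = smallest w > 0 with A_w > 0 = 1.
Sanity: Σ A_w = 4 = 2^2 = 4 ✓.


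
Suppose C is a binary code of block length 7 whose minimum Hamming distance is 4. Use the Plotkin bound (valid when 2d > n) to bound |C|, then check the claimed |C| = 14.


Plotkin bound M ≤ 8; given |C| = 14 > bound (violated).

Check applicability: 2d = 8, n = 7.
2d − n = 1 > 0, so Plotkin applies.
Compute d/(2d−n) = 4/1 ≈ 4.0000.
⌊d/(2d−n)⌋ = 4.
Plotkin bound: M ≤ 2·4 = 8.
Given |C| = 14, check: VIOLATED.
This |C| is above the Plotkin bound, so no binary code with n = 7, d = 4 and 14 codewords exists.


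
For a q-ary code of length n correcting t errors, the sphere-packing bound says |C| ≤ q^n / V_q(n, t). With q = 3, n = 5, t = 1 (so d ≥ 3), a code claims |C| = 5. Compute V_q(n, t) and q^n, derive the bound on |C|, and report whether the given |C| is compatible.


V_q(n, t) = 11, q^n = 243, Hamming bound = 22, |C| = 5 ≤ bound (satisfied).

Step 1: Compute V_q(n, t) = Σ_{j=0}^1 C(n, j) (q−1)^j.
  j = 0: C(5,0)·(2)^0 = 1·1 = 1.
  j = 1: C(5,1)·(2)^1 = 5·2 = 10.
  V_q(n, t) = 1 + 10 = 11.
Step 2: q^n = 3^5 = 243.
Step 3: Hamming bound ⌊q^n / V_q(n,t)⌋ = ⌊243/11⌋ = 22.
Step 4: Compare |C| = 5 to 22: satisfied.
The claimed |C| lies below the Hamming bound.


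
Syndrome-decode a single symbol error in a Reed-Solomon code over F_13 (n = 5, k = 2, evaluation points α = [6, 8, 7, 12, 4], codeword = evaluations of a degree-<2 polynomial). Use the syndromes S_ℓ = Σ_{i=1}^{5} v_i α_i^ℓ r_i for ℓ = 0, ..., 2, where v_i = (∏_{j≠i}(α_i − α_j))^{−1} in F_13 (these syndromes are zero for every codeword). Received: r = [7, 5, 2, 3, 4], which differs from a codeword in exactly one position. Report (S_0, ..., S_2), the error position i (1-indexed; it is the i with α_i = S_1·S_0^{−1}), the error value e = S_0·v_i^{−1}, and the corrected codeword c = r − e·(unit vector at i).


S = (3, 11, 10), error at position 2, error magnitude e = 8, c = [7, 10, 2, 3, 4].

Step 1: column multipliers v_i = (∏_{j≠i}(α_i − α_j))^{−1} mod 13.
  i = 1 (α = 6): (6−8)(6−7)(6−12)(6−4) = (−2)·(−1)·(−6)·2 = −24 ≡ 2, so v_1 = 2^{−1} = 7 (mod 13).
  i = 2 (α = 8): (8−6)(8−7)(8−12)(8−4) = 2·1·(−4)·4 = −32 ≡ 7, so v_2 = 7^{−1} = 2 (mod 13).
  i = 3 (α = 7): (7−6)(7−8)(7−12)(7−4) = 1·(−1)·(−5)·3 = 15 ≡ 2, so v_3 = 2^{−1} = 7 (mod 13).
  i = 4 (α = 12): (12−6)(12−8)(12−7)(12−4) = 6·4·5·8 = 960 ≡ 11, so v_4 = 11^{−1} = 6 (mod 13).
  i = 5 (α = 4): (4−6)(4−8)(4−7)(4−12) = (−2)·(−4)·(−3)·(−8) = 192 ≡ 10, so v_5 = 10^{−1} = 4 (mod 13).
  v = [7, 2, 7, 6, 4].
Step 2: syndromes of r = [7, 5, 2, 3, 4] (all sums mod 13).
  S_0 = Σ v_i r_i = 7·7 + 2·5 + 7·2 + 6·3 + 4·4 = 107 ≡ 3.
  S_1 = Σ v_i α_i r_i = 7·6·7 + 2·8·5 + 7·7·2 + 6·12·3 + 4·4·4 = 752 ≡ 11.
  α_i^2 mod 13 = [10, 12, 10, 1, 3].
  S_2 = Σ v_i α_i^2 r_i = 7·10·7 + 2·12·5 + 7·10·2 + 6·1·3 + 4·3·4 = 816 ≡ 10.
  S = (3, 11, 10) ≠ 0, so r is not a codeword (an error is present).
Step 3: locate the error. For a single error e at position i, S_ℓ = v_i·e·α_i^ℓ, so α_err = S_1/S_0.
  S_0^{−1} = 3^{−1} = 9 (mod 13), so α_err = 11·9 = 99 ≡ 8 = α_2. Error position i = 2.
  Consistency check: S_2/S_1 = 10·6 = 60 ≡ 8 = α_err ✓ (single-error assumption holds).
Step 4: error magnitude e = S_0/v_2 = S_0·∏_{j≠2}(α_2 − α_j) = 3·7 = 21 ≡ 8 (mod 13).
Step 5: correct position 2: c_2 = r_2 − e = 5 − 8 ≡ 10 (mod 13). Hence c = [7, 10, 2, 3, 4].
  Check: interpolating c through the α_i gives m(x) = 11 + 8·x (degree < 2) with m(α_i) = c_i for every i, so c is indeed a codeword.


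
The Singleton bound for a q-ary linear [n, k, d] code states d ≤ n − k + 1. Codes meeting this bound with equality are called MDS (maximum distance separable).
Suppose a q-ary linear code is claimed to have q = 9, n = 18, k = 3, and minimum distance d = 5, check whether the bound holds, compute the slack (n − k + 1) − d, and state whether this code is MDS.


Singleton RHS = n − k + 1 = 16, slack = 11, bound satisfied, not MDS.

Singleton bound: d ≤ n − k + 1.
Here n = 18, k = 3, so n − k + 1 = 16.
Given d = 5, check d ≤ 16: YES.
Slack = (n − k + 1) − d = 11.
The code is NOT MDS (slack = 11 > 0).
Description: the claimed parameters are [18, 3, 5]_9; such a code would be non-MDS.


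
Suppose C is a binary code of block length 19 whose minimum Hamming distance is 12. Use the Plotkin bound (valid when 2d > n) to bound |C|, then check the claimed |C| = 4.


Plotkin bound M ≤ 4; given |C| = 4 ≤ bound (satisfied).

Check applicability: 2d = 24, n = 19.
2d − n = 5 > 0, so Plotkin applies.
Compute d/(2d−n) = 12/5 ≈ 2.4000.
⌊d/(2d−n)⌋ = 2.
Plotkin bound: M ≤ 2·2 = 4.
Given |C| = 4, check: satisfied.
This |C| is at the Plotkin bound.


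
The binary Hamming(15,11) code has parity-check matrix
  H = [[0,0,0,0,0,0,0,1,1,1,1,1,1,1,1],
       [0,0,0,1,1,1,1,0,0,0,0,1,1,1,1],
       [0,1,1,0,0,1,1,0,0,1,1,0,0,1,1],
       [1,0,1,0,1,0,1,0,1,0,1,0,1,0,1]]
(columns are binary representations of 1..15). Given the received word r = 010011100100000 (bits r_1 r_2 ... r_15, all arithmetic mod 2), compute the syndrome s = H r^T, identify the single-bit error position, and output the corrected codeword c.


s = (1, 1, 0, 0)^T, error position = 12, corrected codeword c = 010011100101000

Compute s = H r^T mod 2 one row at a time:
  s_1 = 0 + 0 + 1 + 0 + 0 + 0 + 0 + 0 = 1 ≡ 1 (mod 2).
  s_2 = 0 + 1 + 1 + 1 + 0 + 0 + 0 + 0 = 3 ≡ 1 (mod 2).
  s_3 = 1 + 0 + 1 + 1 + 1 + 0 + 0 + 0 = 4 ≡ 0 (mod 2).
  s_4 = 0 + 0 + 1 + 1 + 0 + 0 + 0 + 0 = 2 ≡ 0 (mod 2).
s = (1, 1, 0, 0)^T — this equals column 12 of H (binary 1100), so error is at position 12.
Correct: flip bit 12 of r = 010011100100000 to get c = 010011100101000.


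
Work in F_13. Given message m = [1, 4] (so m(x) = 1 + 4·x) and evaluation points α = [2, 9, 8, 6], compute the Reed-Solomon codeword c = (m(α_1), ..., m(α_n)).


c = [9, 11, 7, 12]

Message polynomial: m(x) = 1 + 4·x (mod 13).
For each evaluation point α_i, compute m(α_i) mod 13:
  α_1 = 2: Horner steps 4 → 9, so m(2) = 9.
  α_2 = 9: Horner steps 4 → 11, so m(9) = 11.
  α_3 = 8: Horner steps 4 → 7, so m(8) = 7.
  α_4 = 6: Horner steps 4 → 12, so m(6) = 12.
Codeword c = [9, 11, 7, 12] ∈ F_13^4.


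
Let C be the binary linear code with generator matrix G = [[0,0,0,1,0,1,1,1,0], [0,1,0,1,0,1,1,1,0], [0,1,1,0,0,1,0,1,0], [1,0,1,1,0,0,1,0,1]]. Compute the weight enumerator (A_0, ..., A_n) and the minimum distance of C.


Weight distribution: A_0 = 1, A_1 = 1, A_2 = 1, A_3 = 3, A_4 = 3, A_5 = 3, A_6 = 3, A_7 = 1. Minimum distance d = 1.

Enumerate all 2^4 = 16 messages m ∈ F_2^4.
For each, compute codeword c = mG in F_2^9, then tally its weight.
  m = 0000 → c = 000000000, weight = 0.
  m = 1000 → c = 000101110, weight = 4.
  m = 0100 → c = 010101110, weight = 5.
  m = 1100 → c = 010000000, weight = 1.
  m = 0010 → c = 011001010, weight = 4.
  m = 1010 → c = 011100100, weight = 4.
  m = 0110 → c = 001100100, weight = 3.
  m = 1110 → c = 001001010, weight = 3.
  m = 0001 → c = 101100101, weight = 5.
  m = 1001 → c = 101001011, weight = 5.
  m = 0101 → c = 111001011, weight = 6.
  m = 1101 → c = 111100101, weight = 6.
  m = 0011 → c = 110101111, weight = 7.
  m = 1011 → c = 110000001, weight = 3.
  m = 0111 → c = 100000001, weight = 2.
  m = 1111 → c = 100101111, weight = 6.
Tally weights:
  weight 0: 1 codewords.
  weight 1: 1 codewords.
  weight 2: 1 codewords.
  weight 3: 3 codewords.
  weight 4: 3 codewords.
  weight 5: 3 codewords.
  weight 6: 3 codewords.
  weight 7: 1 codewords.
Minimum distance d = smallest w > 0 with A_w > 0 = 1.
Sanity: Σ A_w = 16 = 2^4 = 16 ✓.


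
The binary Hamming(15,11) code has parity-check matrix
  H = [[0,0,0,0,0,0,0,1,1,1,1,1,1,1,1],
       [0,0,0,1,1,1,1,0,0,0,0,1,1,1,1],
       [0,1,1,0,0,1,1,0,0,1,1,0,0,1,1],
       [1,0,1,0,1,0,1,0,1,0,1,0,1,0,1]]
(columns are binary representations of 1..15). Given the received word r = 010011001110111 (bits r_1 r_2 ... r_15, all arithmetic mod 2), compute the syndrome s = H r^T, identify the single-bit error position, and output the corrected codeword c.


s = (0, 1, 0, 1)^T, error position = 5, corrected codeword c = 010001001110111

Compute s = H r^T mod 2 one row at a time:
  s_1 = 0 + 1 + 1 + 1 + 0 + 1 + 1 + 1 = 6 ≡ 0 (mod 2).
  s_2 = 0 + 1 + 1 + 0 + 0 + 1 + 1 + 1 = 5 ≡ 1 (mod 2).
  s_3 = 1 + 0 + 1 + 0 + 1 + 1 + 1 + 1 = 6 ≡ 0 (mod 2).
  s_4 = 0 + 0 + 1 + 0 + 1 + 1 + 1 + 1 = 5 ≡ 1 (mod 2).
s = (0, 1, 0, 1)^T — this equals column 5 of H (binary 0101), so error is at position 5.
Correct: flip bit 5 of r = 010011001110111 to get c = 010001001110111.


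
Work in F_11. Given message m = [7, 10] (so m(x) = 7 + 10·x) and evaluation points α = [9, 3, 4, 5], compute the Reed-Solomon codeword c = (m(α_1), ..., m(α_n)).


c = [9, 4, 3, 2]

Message polynomial: m(x) = 7 + 10·x (mod 11).
For each evaluation point α_i, compute m(α_i) mod 11:
  α_1 = 9: Horner steps 10 → 9, so m(9) = 9.
  α_2 = 3: Horner steps 10 → 4, so m(3) = 4.
  α_3 = 4: Horner steps 10 → 3, so m(4) = 3.
  α_4 = 5: Horner steps 10 → 2, so m(5) = 2.
Codeword c = [9, 4, 3, 2] ∈ F_11^4.


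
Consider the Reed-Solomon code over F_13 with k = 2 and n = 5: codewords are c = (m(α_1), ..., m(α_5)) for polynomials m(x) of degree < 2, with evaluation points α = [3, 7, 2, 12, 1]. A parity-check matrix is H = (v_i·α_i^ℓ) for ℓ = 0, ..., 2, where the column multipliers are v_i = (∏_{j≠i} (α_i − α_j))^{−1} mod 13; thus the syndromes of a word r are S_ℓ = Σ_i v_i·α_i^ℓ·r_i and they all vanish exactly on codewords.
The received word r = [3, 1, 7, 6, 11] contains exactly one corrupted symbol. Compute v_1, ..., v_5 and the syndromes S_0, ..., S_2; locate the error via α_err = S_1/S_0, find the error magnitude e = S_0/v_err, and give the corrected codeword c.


S = (6, 3, 8), error at position 2, error magnitude e = 1, c = [3, 0, 7, 6, 11].

Step 1: column multipliers v_i = (∏_{j≠i}(α_i − α_j))^{−1} mod 13.
  i = 1 (α = 3): (3−7)(3−2)(3−12)(3−1) = (−4)·1·(−9)·2 = 72 ≡ 7, so v_1 = 7^{−1} = 2 (mod 13).
  i = 2 (α = 7): (7−3)(7−2)(7−12)(7−1) = 4·5·(−5)·6 = −600 ≡ 11, so v_2 = 11^{−1} = 6 (mod 13).
  i = 3 (α = 2): (2−3)(2−7)(2−12)(2−1) = (−1)·(−5)·(−10)·1 = −50 ≡ 2, so v_3 = 2^{−1} = 7 (mod 13).
  i = 4 (α = 12): (12−3)(12−7)(12−2)(12−1) = 9·5·10·11 = 4950 ≡ 10, so v_4 = 10^{−1} = 4 (mod 13).
  i = 5 (α = 1): (1−3)(1−7)(1−2)(1−12) = (−2)·(−6)·(−1)·(−11) = 132 ≡ 2, so v_5 = 2^{−1} = 7 (mod 13).
  v = [2, 6, 7, 4, 7].
Step 2: syndromes of r = [3, 1, 7, 6, 11] (all sums mod 13).
  S_0 = Σ v_i r_i = 2·3 + 6·1 + 7·7 + 4·6 + 7·11 = 162 ≡ 6.
  S_1 = Σ v_i α_i r_i = 2·3·3 + 6·7·1 + 7·2·7 + 4·12·6 + 7·1·11 = 523 ≡ 3.
  α_i^2 mod 13 = [9, 10, 4, 1, 1].
  S_2 = Σ v_i α_i^2 r_i = 2·9·3 + 6·10·1 + 7·4·7 + 4·1·6 + 7·1·11 = 411 ≡ 8.
  S = (6, 3, 8) ≠ 0, so r is not a codeword (an error is present).
Step 3: locate the error. For a single error e at position i, S_ℓ = v_i·e·α_i^ℓ, so α_err = S_1/S_0.
  S_0^{−1} = 6^{−1} = 11 (mod 13), so α_err = 3·11 = 33 ≡ 7 = α_2. Error position i = 2.
  Consistency check: S_2/S_1 = 8·9 = 72 ≡ 7 = α_err ✓ (single-error assumption holds).
Step 4: error magnitude e = S_0/v_2 = S_0·∏_{j≠2}(α_2 − α_j) = 6·11 = 66 ≡ 1 (mod 13).
Step 5: correct position 2: c_2 = r_2 − e = 1 − 1 ≡ 0 (mod 13). Hence c = [3, 0, 7, 6, 11].
  Check: interpolating c through the α_i gives m(x) = 2 + 9·x (degree < 2) with m(α_i) = c_i for every i, so c is indeed a codeword.


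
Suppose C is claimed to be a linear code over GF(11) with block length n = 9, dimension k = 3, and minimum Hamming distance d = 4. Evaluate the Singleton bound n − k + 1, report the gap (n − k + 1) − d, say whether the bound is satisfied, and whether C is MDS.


Singleton RHS = n − k + 1 = 7, slack = 3, bound satisfied, not MDS.

Singleton bound: d ≤ n − k + 1.
Here n = 9, k = 3, so n − k + 1 = 7.
Given d = 4, check d ≤ 7: YES.
Slack = (n − k + 1) − d = 3.
The code is NOT MDS (slack = 3 > 0).
Description: the claimed parameters are [9, 3, 4]_11; such a code would be non-MDS.


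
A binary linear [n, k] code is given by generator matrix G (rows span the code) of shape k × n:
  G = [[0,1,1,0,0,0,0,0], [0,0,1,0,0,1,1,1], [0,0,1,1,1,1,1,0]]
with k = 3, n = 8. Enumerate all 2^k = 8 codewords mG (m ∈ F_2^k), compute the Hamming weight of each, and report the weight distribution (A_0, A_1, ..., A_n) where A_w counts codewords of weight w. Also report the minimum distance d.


Weight distribution: A_0 = 1, A_2 = 1, A_3 = 1, A_4 = 2, A_5 = 3. Minimum distance d = 2.

Enumerate all 2^3 = 8 messages m ∈ F_2^3.
For each, compute codeword c = mG in F_2^8, then tally its weight.
  m = 000 → c = 00000000, weight = 0.
  m = 100 → c = 01100000, weight = 2.
  m = 010 → c = 00100111, weight = 4.
  m = 110 → c = 01000111, weight = 4.
  m = 001 → c = 00111110, weight = 5.
  m = 101 → c = 01011110, weight = 5.
  m = 011 → c = 00011001, weight = 3.
  m = 111 → c = 01111001, weight = 5.
Tally weights:
  weight 0: 1 codewords.
  weight 2: 1 codewords.
  weight 3: 1 codewords.
  weight 4: 2 codewords.
  weight 5: 3 codewords.
Minimum distance d = smallest w > 0 with A_w > 0 = 2.
Sanity: Σ A_w = 8 = 2^3 = 8 ✓.


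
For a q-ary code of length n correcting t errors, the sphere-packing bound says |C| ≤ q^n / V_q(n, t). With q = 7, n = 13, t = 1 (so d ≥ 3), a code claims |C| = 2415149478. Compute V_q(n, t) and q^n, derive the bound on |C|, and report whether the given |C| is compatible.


V_q(n, t) = 79, q^n = 96889010407, Hamming bound = 1226443169, |C| = 2415149478 > bound (violated).

Step 1: Compute V_q(n, t) = Σ_{j=0}^1 C(n, j) (q−1)^j.
  j = 0: C(13,0)·(6)^0 = 1·1 = 1.
  j = 1: C(13,1)·(6)^1 = 13·6 = 78.
  V_q(n, t) = 1 + 78 = 79.
Step 2: q^n = 7^13 = 96889010407.
Step 3: Hamming bound ⌊q^n / V_q(n,t)⌋ = ⌊96889010407/79⌋ = 1226443169.
Step 4: Compare |C| = 2415149478 to 1226443169: violated.
The claimed |C| lies above the Hamming bound, so no 7-ary code of length 13 with d ≥ 3 can have 2415149478 codewords.


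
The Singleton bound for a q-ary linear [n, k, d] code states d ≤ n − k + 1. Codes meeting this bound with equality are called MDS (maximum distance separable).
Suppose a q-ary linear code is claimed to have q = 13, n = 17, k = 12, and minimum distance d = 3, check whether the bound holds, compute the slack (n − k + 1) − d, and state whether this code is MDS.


Singleton RHS = n − k + 1 = 6, slack = 3, bound satisfied, not MDS.

Singleton bound: d ≤ n − k + 1.
Here n = 17, k = 12, so n − k + 1 = 6.
Given d = 3, check d ≤ 6: YES.
Slack = (n − k + 1) − d = 3.
The code is NOT MDS (slack = 3 > 0).
Description: the claimed parameters are [17, 12, 3]_13; such a code would be non-MDS.


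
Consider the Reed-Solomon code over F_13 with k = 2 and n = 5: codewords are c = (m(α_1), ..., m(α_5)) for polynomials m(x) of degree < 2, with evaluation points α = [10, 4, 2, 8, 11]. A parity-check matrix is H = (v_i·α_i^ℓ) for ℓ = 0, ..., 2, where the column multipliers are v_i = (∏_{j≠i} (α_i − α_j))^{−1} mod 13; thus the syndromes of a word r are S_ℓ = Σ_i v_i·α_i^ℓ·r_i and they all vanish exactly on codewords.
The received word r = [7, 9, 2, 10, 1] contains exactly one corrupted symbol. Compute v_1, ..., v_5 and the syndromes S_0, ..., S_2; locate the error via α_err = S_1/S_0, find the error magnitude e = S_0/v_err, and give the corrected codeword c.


S = (2, 7, 5), error at position 1, error magnitude e = 3, c = [4, 9, 2, 10, 1].

Step 1: column multipliers v_i = (∏_{j≠i}(α_i − α_j))^{−1} mod 13.
  i = 1 (α = 10): (10−4)(10−2)(10−8)(10−11) = 6·8·2·(−1) = −96 ≡ 8, so v_1 = 8^{−1} = 5 (mod 13).
  i = 2 (α = 4): (4−10)(4−2)(4−8)(4−11) = (−6)·2·(−4)·(−7) = −336 ≡ 2, so v_2 = 2^{−1} = 7 (mod 13).
  i = 3 (α = 2): (2−10)(2−4)(2−8)(2−11) = (−8)·(−2)·(−6)·(−9) = 864 ≡ 6, so v_3 = 6^{−1} = 11 (mod 13).
  i = 4 (α = 8): (8−10)(8−4)(8−2)(8−11) = (−2)·4·6·(−3) = 144 ≡ 1, so v_4 = 1^{−1} = 1 (mod 13).
  i = 5 (α = 11): (11−10)(11−4)(11−2)(11−8) = 1·7·9·3 = 189 ≡ 7, so v_5 = 7^{−1} = 2 (mod 13).
  v = [5, 7, 11, 1, 2].
Step 2: syndromes of r = [7, 9, 2, 10, 1] (all sums mod 13).
  S_0 = Σ v_i r_i = 5·7 + 7·9 + 11·2 + 1·10 + 2·1 = 132 ≡ 2.
  S_1 = Σ v_i α_i r_i = 5·10·7 + 7·4·9 + 11·2·2 + 1·8·10 + 2·11·1 = 748 ≡ 7.
  α_i^2 mod 13 = [9, 3, 4, 12, 4].
  S_2 = Σ v_i α_i^2 r_i = 5·9·7 + 7·3·9 + 11·4·2 + 1·12·10 + 2·4·1 = 720 ≡ 5.
  S = (2, 7, 5) ≠ 0, so r is not a codeword (an error is present).
Step 3: locate the error. For a single error e at position i, S_ℓ = v_i·e·α_i^ℓ, so α_err = S_1/S_0.
  S_0^{−1} = 2^{−1} = 7 (mod 13), so α_err = 7·7 = 49 ≡ 10 = α_1. Error position i = 1.
  Consistency check: S_2/S_1 = 5·2 = 10 ≡ 10 = α_err ✓ (single-error assumption holds).
Step 4: error magnitude e = S_0/v_1 = S_0·∏_{j≠1}(α_1 − α_j) = 2·8 = 16 ≡ 3 (mod 13).
Step 5: correct position 1: c_1 = r_1 − e = 7 − 3 ≡ 4 (mod 13). Hence c = [4, 9, 2, 10, 1].
  Check: interpolating c through the α_i gives m(x) = 8 + 10·x (degree < 2) with m(α_i) = c_i for every i, so c is indeed a codeword.


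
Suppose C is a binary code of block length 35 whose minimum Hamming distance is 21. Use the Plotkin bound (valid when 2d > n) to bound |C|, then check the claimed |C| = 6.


Plotkin bound M ≤ 6; given |C| = 6 ≤ bound (satisfied).

Check applicability: 2d = 42, n = 35.
2d − n = 7 > 0, so Plotkin applies.
Compute d/(2d−n) = 21/7 ≈ 3.0000.
⌊d/(2d−n)⌋ = 3.
Plotkin bound: M ≤ 2·3 = 6.
Given |C| = 6, check: satisfied.
This |C| is at the Plotkin bound.


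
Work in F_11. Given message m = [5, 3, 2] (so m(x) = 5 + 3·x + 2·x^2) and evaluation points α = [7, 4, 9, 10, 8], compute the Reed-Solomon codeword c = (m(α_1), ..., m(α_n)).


c = [3, 5, 7, 4, 3]

Message polynomial: m(x) = 5 + 3·x + 2·x^2 (mod 11).
For each evaluation point α_i, compute m(α_i) mod 11:
  α_1 = 7: Horner steps 2 → 6 → 3, so m(7) = 3.
  α_2 = 4: Horner steps 2 → 0 → 5, so m(4) = 5.
  α_3 = 9: Horner steps 2 → 10 → 7, so m(9) = 7.
  α_4 = 10: Horner steps 2 → 1 → 4, so m(10) = 4.
  α_5 = 8: Horner steps 2 → 8 → 3, so m(8) = 3.
Codeword c = [3, 5, 7, 4, 3] ∈ F_11^5.


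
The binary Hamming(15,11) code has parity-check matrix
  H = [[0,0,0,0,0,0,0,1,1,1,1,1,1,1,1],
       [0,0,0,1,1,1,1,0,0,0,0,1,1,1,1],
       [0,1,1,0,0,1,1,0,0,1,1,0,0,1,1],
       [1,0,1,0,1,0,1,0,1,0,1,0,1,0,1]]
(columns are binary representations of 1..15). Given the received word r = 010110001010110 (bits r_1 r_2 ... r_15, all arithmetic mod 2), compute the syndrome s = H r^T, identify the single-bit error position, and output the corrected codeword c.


s = (0, 0, 1, 0)^T, error position = 2, corrected codeword c = 000110001010110

Compute s = H r^T mod 2 one row at a time:
  s_1 = 0 + 1 + 0 + 1 + 0 + 1 + 1 + 0 = 4 ≡ 0 (mod 2).
  s_2 = 1 + 1 + 0 + 0 + 0 + 1 + 1 + 0 = 4 ≡ 0 (mod 2).
  s_3 = 1 + 0 + 0 + 0 + 0 + 1 + 1 + 0 = 3 ≡ 1 (mod 2).
  s_4 = 0 + 0 + 1 + 0 + 1 + 1 + 1 + 0 = 4 ≡ 0 (mod 2).
s = (0, 0, 1, 0)^T — this equals column 2 of H (binary 0010), so error is at position 2.
Correct: flip bit 2 of r = 010110001010110 to get c = 000110001010110.
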